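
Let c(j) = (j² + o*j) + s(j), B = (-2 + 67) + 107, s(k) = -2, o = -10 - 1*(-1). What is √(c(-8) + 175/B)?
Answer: √998589/86 ≈ 11.620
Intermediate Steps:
o = -9 (o = -10 + 1 = -9)
B = 172 (B = 65 + 107 = 172)
c(j) = -2 + j² - 9*j (c(j) = (j² - 9*j) - 2 = -2 + j² - 9*j)
√(c(-8) + 175/B) = √((-2 + (-8)² - 9*(-8)) + 175/172) = √((-2 + 64 + 72) + 175*(1/172)) = √(134 + 175/172) = √(23223/172) = √998589/86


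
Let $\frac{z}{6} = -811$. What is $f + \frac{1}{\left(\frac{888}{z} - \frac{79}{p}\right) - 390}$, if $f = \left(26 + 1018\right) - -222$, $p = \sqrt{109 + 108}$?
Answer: $\frac{27503487768605636}{21724757865387} + \frac{51959959 \sqrt{217}}{21724757865387} \approx 1266.0$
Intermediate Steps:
$z = -4866$ ($z = 6 \left(-811\right) = -4866$)
$p = \sqrt{217} \approx 14.731$
$f = 1266$ ($f = 1044 + 222 = 1266$)
$f + \frac{1}{\left(\frac{888}{z} - \frac{79}{p}\right) - 390} = 1266 + \frac{1}{\left(\frac{888}{-4866} - \frac{79}{\sqrt{217}}\right) - 390} = 1266 + \frac{1}{\left(888 \left(- \frac{1}{4866}\right) - 79 \frac{\sqrt{217}}{217}\right) - 390} = 1266 + \frac{1}{\left(- \frac{148}{811} - \frac{79 \sqrt{217}}{217}\right) - 390} = 1266 + \frac{1}{- \frac{316438}{811} - \frac{79 \sqrt{217}}{217}}$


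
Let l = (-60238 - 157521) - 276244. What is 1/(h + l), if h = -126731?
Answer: -1/620734 ≈ -1.6110e-6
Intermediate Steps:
l = -494003 (l = -217759 - 276244 = -494003)
1/(h + l) = 1/(-126731 - 494003) = 1/(-620734) = -1/620734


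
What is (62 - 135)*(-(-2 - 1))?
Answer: -219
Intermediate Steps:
(62 - 135)*(-(-2 - 1)) = -(-73)*(-3) = -73*3 = -219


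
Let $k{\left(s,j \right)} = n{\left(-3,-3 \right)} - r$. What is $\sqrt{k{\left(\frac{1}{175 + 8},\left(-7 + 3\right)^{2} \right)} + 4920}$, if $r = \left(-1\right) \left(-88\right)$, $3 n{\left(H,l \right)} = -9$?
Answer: $\sqrt{4829} \approx 69.491$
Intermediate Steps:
$n{\left(H,l \right)} = -3$ ($n{\left(H,l \right)} = \frac{1}{3} \left(-9\right) = -3$)
$r = 88$
$k{\left(s,j \right)} = -91$ ($k{\left(s,j \right)} = -3 - 88 = -91$)
$\sqrt{k{\left(\frac{1}{175 + 8},\left(-7 + 3\right)^{2} \right)} + 4920} = \sqrt{-91 + 4920} = \sqrt{4829}$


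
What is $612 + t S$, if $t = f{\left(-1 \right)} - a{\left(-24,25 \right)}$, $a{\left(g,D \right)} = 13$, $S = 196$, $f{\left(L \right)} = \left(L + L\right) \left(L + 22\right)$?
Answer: $-10168$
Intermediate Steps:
$f{\left(L \right)} = 2 L \left(22 + L\right)$
$t = -55$ ($t = 2 \left(-1\right) \left(22 - 1\right) - 13 = 2 \left(-1\right) 21 - 13 = -42 - 13 = -55$)
$612 + t S = 612 - 10780 = -10168$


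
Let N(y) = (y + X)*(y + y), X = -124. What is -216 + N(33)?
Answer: -6222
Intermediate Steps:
N(y) = 2*y*(-124 + y) (N(y) = (y - 124)*(y + y) = (-124 + y)*(2*y) = 2*y*(-124 + y))
-216 + N(33) = -216 + 2*33*(-124 + 33) = -216 + 2*33*(-91) = -216 - 6006 = -6222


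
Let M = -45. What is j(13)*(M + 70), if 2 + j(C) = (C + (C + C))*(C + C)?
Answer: 25300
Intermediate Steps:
j(C) = -2 + 6*C² (j(C) = -2 + (C + (C + C))*(C + C) = -2 + (C + 2*C)*(2*C) = -2 + (3*C)*(2*C) = -2 + 6*C²)
j(13)*(M + 70) = (-2 + 6*13²)*(-45 + 70) = (-2 + 6*169)*25 = (-2 + 1014)*25 = 1012*25 = 25300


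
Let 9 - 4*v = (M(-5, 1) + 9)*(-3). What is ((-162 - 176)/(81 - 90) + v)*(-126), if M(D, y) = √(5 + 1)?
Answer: -5866 - 189*√6/2 ≈ -6097.5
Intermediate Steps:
M(D, y) = √6
v = 9 + 3*√6/4 (v = 9/4 - (√6 + 9)*(-3)/4 = 9/4 - (9 + √6)*(-3)/4 = 9/4 - (-27 - 3*√6)/4 = 9/4 + (27/4 + 3*√6/4) = 9 + 3*√6/4 ≈ 10.837)
((-162 - 176)/(81 - 90) + v)*(-126) = ((-162 - 176)/(81 - 90) + (9 + 3*√6/4))*(-126) = (-338/(-9) + (9 + 3*√6/4))*(-126) = (-338*(-⅑) + (9 + 3*√6/4))*(-126) = (338/9 + (9 + 3*√6/4))*(-126) = (419/9 + 3*√6/4)*(-126) = -5866 - 189*√6/2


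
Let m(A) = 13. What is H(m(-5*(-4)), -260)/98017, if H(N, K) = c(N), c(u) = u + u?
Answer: 26/98017 ≈ 0.00026526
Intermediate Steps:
c(u) = 2*u
H(N, K) = 2*N
H(m(-5*(-4)), -260)/98017 = (2*13)/98017 = 26*(1/98017) = 26/98017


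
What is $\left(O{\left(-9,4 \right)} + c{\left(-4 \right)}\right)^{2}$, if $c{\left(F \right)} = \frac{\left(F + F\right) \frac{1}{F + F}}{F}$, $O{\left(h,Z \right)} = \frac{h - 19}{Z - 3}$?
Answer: $\frac{12769}{16} \approx 798.06$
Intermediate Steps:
$O{\left(h,Z \right)} = \frac{-19 + h}{-3 + Z}$
$c{\left(F \right)} = \frac{1}{F}$ ($c{\left(F \right)} = \frac{2 F \frac{1}{2 F}}{F} = 1 \frac{1}{F} = \frac{1}{F}$)
$\left(O{\left(-9,4 \right)} + c{\left(-4 \right)}\right)^{2} = \left(\frac{-19 - 9}{-3 + 4} + \frac{1}{-4}\right)^{2} = \left(1^{-1} \left(-28\right) - \frac{1}{4}\right)^{2} = \left(1 \left(-28\right) - \frac{1}{4}\right)^{2} = \left(-28 - \frac{1}{4}\right)^{2} = \left(- \frac{113}{4}\right)^{2} = \frac{12769}{16}$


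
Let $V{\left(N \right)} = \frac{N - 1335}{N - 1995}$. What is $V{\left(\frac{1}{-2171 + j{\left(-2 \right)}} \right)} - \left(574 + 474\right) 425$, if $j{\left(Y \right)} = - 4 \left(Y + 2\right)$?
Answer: $- \frac{964544765057}{2165573} \approx -4.454 \cdot 10^{5}$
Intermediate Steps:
$j{\left(Y \right)} = -8 - 4 Y$ ($j{\left(Y \right)} = - 4 \left(2 + Y\right) = -8 - 4 Y$)
$V{\left(N \right)} = \frac{-1335 + N}{-1995 + N}$
$V{\left(\frac{1}{-2171 + j{\left(-2 \right)}} \right)} - \left(574 + 474\right) 425 = \frac{-1335 + \frac{1}{-2171 - 0}}{-1995 + \frac{1}{-2171 - 0}} - \left(574 + 474\right) 425 = \frac{-1335 + \frac{1}{-2171 + \left(-8 + 8\right)}}{-1995 + \frac{1}{-2171 + \left(-8 + 8\right)}} - 1048 \cdot 425 = \frac{-1335 + \frac{1}{-2171 + 0}}{-1995 + \frac{1}{-2171 + 0}} - 445400 = \frac{-1335 + \frac{1}{-2171}}{-1995 + \frac{1}{-2171}} - 445400 = \frac{-1335 - \frac{1}{2171}}{-1995 - \frac{1}{2171}} - 445400 = \frac{1}{- \frac{4331146}{2171}} \left(- \frac{2898286}{2171}\right) - 445400 = \left(- \frac{2171}{4331146}\right) \left(- \frac{2898286}{2171}\right) - 445400 = \frac{1449143}{2165573} - 445400 = - \frac{964544765057}{2165573}$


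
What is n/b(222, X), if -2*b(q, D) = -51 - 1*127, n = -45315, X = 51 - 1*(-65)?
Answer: -45315/89 ≈ -509.16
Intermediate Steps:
X = 116 (X = 51 + 65 = 116)
b(q, D) = 89 (b(q, D) = -(-51 - 1*127)/2 = -(-51 - 127)/2 = -1/2*(-178) = 89)
n/b(222, X) = -45315/89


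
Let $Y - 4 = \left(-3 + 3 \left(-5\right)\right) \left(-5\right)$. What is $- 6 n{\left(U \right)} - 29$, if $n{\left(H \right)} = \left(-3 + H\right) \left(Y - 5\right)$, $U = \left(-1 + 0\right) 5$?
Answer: $4243$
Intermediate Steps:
$U = -5$ ($U = \left(-1\right) 5 = -5$)
$Y = 94$ ($Y = 4 + \left(-3 + 3 \left(-5\right)\right) \left(-5\right) = 4 + \left(-3 - 15\right) \left(-5\right) = 4 - -90 = 4 + 90 = 94$)
$n{\left(H \right)} = -267 + 89 H$ ($n{\left(H \right)} = \left(-3 + H\right) \left(94 - 5\right) = \left(-3 + H\right) 89 = -267 + 89 H$)
$- 6 n{\left(U \right)} - 29 = - 6 \left(-267 + 89 \left(-5\right)\right) - 29 = - 6 \left(-267 - 445\right) - 29 = \left(-6\right) \left(-712\right) - 29 = 4272 - 29 = 4243$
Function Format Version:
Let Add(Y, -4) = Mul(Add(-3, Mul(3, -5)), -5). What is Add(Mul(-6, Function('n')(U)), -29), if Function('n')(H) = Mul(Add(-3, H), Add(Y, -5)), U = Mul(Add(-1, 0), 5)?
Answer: 4243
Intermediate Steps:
U = -5 (U = Mul(-1, 5) = -5)
Y = 94 (Y = Add(4, Mul(Add(-3, Mul(3, -5)), -5)) = Add(4, Mul(Add(-3, -15), -5)) = Add(4, Mul(-18, -5)) = Add(4, 90) = 94)
Function('n')(H) = Add(-267, Mul(89, H)) (Function('n')(H) = Mul(Add(-3, H), Add(94, -5)) = Mul(Add(-3, H), 89) = Add(-267, Mul(89, H)))
Add(Mul(-6, Function('n')(U)), -29) = Add(Mul(-6, Add(-267, Mul(89, -5))), -29) = Add(Mul(-6, Add(-267, -445)), -29) = Add(Mul(-6, -712), -29) = Add(4272, -29) = 4243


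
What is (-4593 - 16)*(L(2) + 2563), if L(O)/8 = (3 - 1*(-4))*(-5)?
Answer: -10522347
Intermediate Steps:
L(O) = -280 (L(O) = 8*((3 - 1*(-4))*(-5)) = 8*((3 + 4)*(-5)) = 8*(7*(-5)) = 8*(-35) = -280)
(-4593 - 16)*(L(2) + 2563) = (-4593 - 16)*(-280 + 2563) = -4609*2283 = -10522347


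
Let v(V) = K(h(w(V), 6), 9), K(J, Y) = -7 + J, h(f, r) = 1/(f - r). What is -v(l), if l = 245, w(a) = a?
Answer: 1672/239 ≈ 6.9958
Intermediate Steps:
v(V) = -7 + 1/(-6 + V) (v(V) = -7 + 1/(V - 1*6) = -7 + 1/(V - 6) = -7 + 1/(-6 + V))
-v(l) = -(43 - 7*245)/(-6 + 245) = -(43 - 1715)/239 = -(-1672)/239 = -1*(-1672/239) = 1672/239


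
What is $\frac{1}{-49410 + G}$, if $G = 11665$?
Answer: $- \frac{1}{37745} \approx -2.6494 \cdot 10^{-5}$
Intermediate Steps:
$\frac{1}{-49410 + G} = \frac{1}{-49410 + 11665} = \frac{1}{-37745} = - \frac{1}{37745}$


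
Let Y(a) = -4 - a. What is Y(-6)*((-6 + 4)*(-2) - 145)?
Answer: -282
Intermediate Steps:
Y(-6)*((-6 + 4)*(-2) - 145) = (-4 - 1*(-6))*((-6 + 4)*(-2) - 145) = (-4 + 6)*(-2*(-2) - 145) = 2*(4 - 145) = 2*(-141) = -282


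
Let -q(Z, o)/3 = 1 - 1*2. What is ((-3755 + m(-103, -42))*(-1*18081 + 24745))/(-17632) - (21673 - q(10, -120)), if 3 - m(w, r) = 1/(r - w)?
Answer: -2722750271/134444 ≈ -20252.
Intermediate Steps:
q(Z, o) = 3 (q(Z, o) = -3*(1 - 1*2) = -3*(1 - 2) = -3*(-1) = 3)
m(w, r) = 3 - 1/(r - w)
((-3755 + m(-103, -42))*(-1*18081 + 24745))/(-17632) - (21673 - q(10, -120)) = ((-3755 + (-1 - 3*(-103) + 3*(-42))/(-42 - 1*(-103)))*(-1*18081 + 24745))/(-17632) - (21673 - 1*3) = ((-3755 + (-1 + 309 - 126)/(-42 + 103))*(-18081 + 24745))*(-1/17632) - (21673 - 3) = ((-3755 + 182/61)*6664)*(-1/17632) - 1*21670 = ((-3755 + (1/61)*182)*6664)*(-1/17632) - 21670 = ((-3755 + 182/61)*6664)*(-1/17632) - 21670 = -228873/61*6664*(-1/17632) - 21670 = -1525209672/61*(-1/17632) - 21670 = 190651209/134444 - 21670 = -2722750271/134444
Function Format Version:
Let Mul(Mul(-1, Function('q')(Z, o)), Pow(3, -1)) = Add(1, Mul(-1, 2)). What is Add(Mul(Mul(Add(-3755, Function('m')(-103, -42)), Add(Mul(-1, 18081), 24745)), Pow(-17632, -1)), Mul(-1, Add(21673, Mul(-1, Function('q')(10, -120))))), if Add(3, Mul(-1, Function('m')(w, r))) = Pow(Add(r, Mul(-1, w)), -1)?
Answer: Rational(-2722750271, 134444) ≈ -20252.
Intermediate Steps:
Function('q')(Z, o) = 3 (Function('q')(Z, o) = Mul(-3, Add(1, Mul(-1, 2))) = Mul(-3, Add(1, -2)) = Mul(-3, -1) = 3)
Function('m')(w, r) = Add(3, Mul(-1, Pow(Add(r, Mul(-1, w)), -1)))
Add(Mul(Mul(Add(-3755, Function('m')(-103, -42)), Add(Mul(-1, 18081), 24745)), Pow(-17632, -1)), Mul(-1, Add(21673, Mul(-1, Function('q')(10, -120))))) = Add(Mul(Mul(Add(-3755, Mul(Pow(Add(-42, Mul(-1, -103)), -1), Add(-1, Mul(-3, -103), Mul(3, -42)))), Add(Mul(-1, 18081), 24745)), Pow(-17632, -1)), Mul(-1, Add(21673, Mul(-1, 3)))) = Add(Mul(Mul(Add(-3755, Mul(Pow(Add(-42, 103), -1), Add(-1, 309, -126))), Add(-18081, 24745)), Rational(-1, 17632)), Mul(-1, Add(21673, -3))) = Add(Mul(Mul(Add(-3755, Mul(Pow(61, -1), 182)), 6664), Rational(-1, 17632)), Mul(-1, 21670)) = Add(Mul(Mul(Add(-3755, Mul(Rational(1, 61), 182)), 6664), Rational(-1, 17632)), -21670) = Add(Mul(Mul(Add(-3755, Rational(182, 61)), 6664), Rational(-1, 17632)), -21670) = Add(Mul(Mul(Rational(-228873, 61), 6664), Rational(-1, 17632)), -21670) = Add(Mul(Rational(-1525209672, 61), Rational(-1, 17632)), -21670) = Add(Rational(190651209, 134444), -21670) = Rational(-2722750271, 134444)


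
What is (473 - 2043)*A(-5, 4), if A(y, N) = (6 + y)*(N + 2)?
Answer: -9420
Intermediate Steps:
A(y, N) = (2 + N)*(6 + y) (A(y, N) = (6 + y)*(2 + N) = (2 + N)*(6 + y))
(473 - 2043)*A(-5, 4) = (473 - 2043)*(12 + 2*(-5) + 6*4 + 4*(-5)) = -1570*(12 - 10 + 24 - 20) = -1570*6 = -9420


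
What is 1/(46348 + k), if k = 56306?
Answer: 1/102654 ≈ 9.7415e-6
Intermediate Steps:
1/(46348 + k) = 1/(46348 + 56306) = 1/102654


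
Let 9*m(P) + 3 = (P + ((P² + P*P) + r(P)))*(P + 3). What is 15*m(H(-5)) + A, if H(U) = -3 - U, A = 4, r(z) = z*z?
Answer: 347/3 ≈ 115.67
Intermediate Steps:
r(z) = z²
m(P) = -⅓ + (3 + P)*(P + 3*P²)/9 (m(P) = -⅓ + ((P + ((P² + P*P) + P²))*(P + 3))/9 = -⅓ + ((P + ((P² + P²) + P²))*(3 + P))/9 = -⅓ + ((P + (2*P² + P²))*(3 + P))/9 = -⅓ + ((P + 3*P²)*(3 + P))/9 = -⅓ + ((3 + P)*(P + 3*P²))/9 = -⅓ + (3 + P)*(P + 3*P²)/9)
15*m(H(-5)) + A = 15*(-⅓ + (-3 - 1*(-5))/3 + (-3 - 1*(-5))³/3 + 10*(-3 - 1*(-5))²/9) + 4 = 15*(-⅓ + (-3 + 5)/3 + (-3 + 5)³/3 + 10*(-3 + 5)²/9) + 4 = 15*(-⅓ + (⅓)*2 + (⅓)*2³ + (10/9)*2²) + 4 = 15*(-⅓ + ⅔ + (⅓)*8 + (10/9)*4) + 4 = 15*(-⅓ + ⅔ + 8/3 + 40/9) + 4 = 15*(67/9) + 4 = 335/3 + 4 = 347/3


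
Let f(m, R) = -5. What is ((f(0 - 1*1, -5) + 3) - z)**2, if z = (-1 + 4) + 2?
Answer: 49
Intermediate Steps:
z = 5 (z = 3 + 2 = 5)
((f(0 - 1*1, -5) + 3) - z)**2 = ((-5 + 3) - 1*5)**2 = (-2 - 5)**2 = (-7)**2 = 49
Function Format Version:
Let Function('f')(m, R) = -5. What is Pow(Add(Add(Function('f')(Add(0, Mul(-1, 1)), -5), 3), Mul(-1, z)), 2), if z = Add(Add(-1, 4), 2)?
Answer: 49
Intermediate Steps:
z = 5 (z = Add(3, 2) = 5)
Pow(Add(Add(Function('f')(Add(0, Mul(-1, 1)), -5), 3), Mul(-1, z)), 2) = Pow(Add(Add(-5, 3), Mul(-1, 5)), 2) = Pow(Add(-2, -5), 2) = Pow(-7, 2) = 49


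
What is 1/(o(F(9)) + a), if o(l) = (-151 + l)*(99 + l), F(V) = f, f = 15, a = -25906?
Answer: -1/41410 ≈ -2.4149e-5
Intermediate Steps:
F(V) = 15
1/(o(F(9)) + a) = 1/((-14949 + 15² - 52*15) - 25906) = 1/((-14949 + 225 - 780) - 25906) = 1/(-15504 - 25906) = 1/(-41410) = -1/41410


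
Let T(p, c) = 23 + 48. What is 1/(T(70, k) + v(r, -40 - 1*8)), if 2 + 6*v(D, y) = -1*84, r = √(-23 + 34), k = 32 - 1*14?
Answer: 3/170 ≈ 0.017647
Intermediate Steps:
k = 18 (k = 32 - 14 = 18)
r = √11 ≈ 3.3166
T(p, c) = 71
v(D, y) = -43/3 (v(D, y) = -⅓ + (-1*84)/6 = -⅓ + (⅙)*(-84) = -⅓ - 14 = -43/3)
1/(T(70, k) + v(r, -40 - 1*8)) = 1/(71 - 43/3) = 1/(170/3) = 3/170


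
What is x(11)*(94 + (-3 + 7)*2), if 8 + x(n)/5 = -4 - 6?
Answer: -9180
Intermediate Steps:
x(n) = -90 (x(n) = -40 + 5*(-4 - 6) = -40 + 5*(-10) = -40 - 50 = -90)
x(11)*(94 + (-3 + 7)*2) = -90*(94 + (-3 + 7)*2) = -90*(94 + 4*2) = -90*(94 + 8) = -90*102 = -9180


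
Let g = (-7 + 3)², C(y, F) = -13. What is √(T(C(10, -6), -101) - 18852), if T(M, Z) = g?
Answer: 2*I*√4709 ≈ 137.24*I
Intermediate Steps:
g = 16 (g = (-4)² = 16)
T(M, Z) = 16
√(T(C(10, -6), -101) - 18852) = √(16 - 18852) = √(-18836) = 2*I*√4709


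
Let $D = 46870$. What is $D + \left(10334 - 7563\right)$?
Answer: $49641$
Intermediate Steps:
$D + \left(10334 - 7563\right) = 46870 + \left(10334 - 7563\right) = 46870 + 2771 = 49641$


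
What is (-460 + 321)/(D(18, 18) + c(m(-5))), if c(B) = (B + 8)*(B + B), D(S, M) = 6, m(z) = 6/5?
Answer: -3475/702 ≈ -4.9501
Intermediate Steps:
m(z) = 6/5 (m(z) = 6*(1/5) = 6/5)
c(B) = 2*B*(8 + B) (c(B) = (8 + B)*(2*B) = 2*B*(8 + B))
(-460 + 321)/(D(18, 18) + c(m(-5))) = (-460 + 321)/(6 + 2*(6/5)*(8 + 6/5)) = -139/(6 + 2*(6/5)*(46/5)) = -139/(6 + 552/25) = -139/702/25 = -139*25/702 = -3475/702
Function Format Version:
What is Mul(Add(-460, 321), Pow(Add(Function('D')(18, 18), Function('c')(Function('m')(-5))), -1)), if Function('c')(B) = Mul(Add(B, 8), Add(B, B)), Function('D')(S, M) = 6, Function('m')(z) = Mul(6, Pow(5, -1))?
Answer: Rational(-3475, 702) ≈ -4.9501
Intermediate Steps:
Function('m')(z) = Rational(6, 5) (Function('m')(z) = Mul(6, Rational(1, 5)) = Rational(6, 5))
Function('c')(B) = Mul(2, B, Add(8, B)) (Function('c')(B) = Mul(Add(8, B), Mul(2, B)) = Mul(2, B, Add(8, B)))
Mul(Add(-460, 321), Pow(Add(Function('D')(18, 18), Function('c')(Function('m')(-5))), -1)) = Mul(Add(-460, 321), Pow(Add(6, Mul(2, Rational(6, 5), Add(8, Rational(6, 5)))), -1)) = Mul(-139, Pow(Add(6, Mul(2, Rational(6, 5), Rational(46, 5))), -1)) = Mul(-139, Pow(Add(6, Rational(552, 25)), -1)) = Mul(-139, Pow(Rational(702, 25), -1)) = Mul(-139, Rational(25, 702)) = Rational(-3475, 702)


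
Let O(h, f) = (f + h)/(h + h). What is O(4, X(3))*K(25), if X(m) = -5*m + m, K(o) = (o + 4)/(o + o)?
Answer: -29/50 ≈ -0.58000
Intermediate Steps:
K(o) = (4 + o)/(2*o) (K(o) = (4 + o)/((2*o)) = (4 + o)*(1/(2*o)) = (4 + o)/(2*o))
X(m) = -4*m
O(h, f) = (f + h)/(2*h) (O(h, f) = (f + h)/((2*h)) = (f + h)*(1/(2*h)) = (f + h)/(2*h))
O(4, X(3))*K(25) = ((1/2)*(-4*3 + 4)/4)*((1/2)*(4 + 25)/25) = ((1/2)*(1/4)*(-12 + 4))*((1/2)*(1/25)*29) = ((1/2)*(1/4)*(-8))*(29/50) = -1*29/50 = -29/50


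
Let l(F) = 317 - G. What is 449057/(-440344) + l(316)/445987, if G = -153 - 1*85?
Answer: -10527852281/10336194712 ≈ -1.0185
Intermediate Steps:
G = -238 (G = -153 - 85 = -238)
l(F) = 555 (l(F) = 317 - 1*(-238) = 317 + 238 = 555)
449057/(-440344) + l(316)/445987 = 449057/(-440344) + 555/445987 = 449057*(-1/440344) + 555*(1/445987) = -449057/440344 + 555/445987 = -10527852281/10336194712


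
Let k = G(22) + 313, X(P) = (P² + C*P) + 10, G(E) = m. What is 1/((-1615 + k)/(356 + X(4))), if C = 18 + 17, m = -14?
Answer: -261/658 ≈ -0.39666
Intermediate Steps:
G(E) = -14
C = 35
X(P) = 10 + P² + 35*P (X(P) = (P² + 35*P) + 10 = 10 + P² + 35*P)
k = 299 (k = -14 + 313 = 299)
1/((-1615 + k)/(356 + X(4))) = 1/((-1615 + 299)/(356 + (10 + 4² + 35*4))) = 1/(-1316/(356 + (10 + 16 + 140))) = 1/(-1316/(356 + 166)) = 1/(-1316/522) = 1/(-1316*1/522) = 1/(-658/261) = -261/658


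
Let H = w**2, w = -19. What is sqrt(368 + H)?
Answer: 27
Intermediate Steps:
H = 361 (H = (-19)**2 = 361)
sqrt(368 + H) = sqrt(368 + 361) = sqrt(729) = 27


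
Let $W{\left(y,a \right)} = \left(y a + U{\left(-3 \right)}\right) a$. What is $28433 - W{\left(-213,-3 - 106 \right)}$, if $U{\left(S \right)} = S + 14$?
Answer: $2560285$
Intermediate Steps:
$U{\left(S \right)} = 14 + S$
$W{\left(y,a \right)} = a \left(11 + a y\right)$ ($W{\left(y,a \right)} = \left(y a + \left(14 - 3\right)\right) a = \left(a y + 11\right) a = \left(11 + a y\right) a = a \left(11 + a y\right)$)
$28433 - W{\left(-213,-3 - 106 \right)} = 28433 - \left(-3 - 106\right) \left(11 + \left(-3 - 106\right) \left(-213\right)\right) = 28433 - - 109 \left(11 - -23217\right) = 28433 - - 109 \left(11 + 23217\right) = 28433 - \left(-109\right) 23228 = 28433 - -2531852 = 28433 + 2531852 = 2560285$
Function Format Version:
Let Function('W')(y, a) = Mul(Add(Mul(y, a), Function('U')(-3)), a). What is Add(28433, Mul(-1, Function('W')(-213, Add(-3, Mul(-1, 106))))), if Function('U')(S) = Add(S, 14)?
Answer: 2560285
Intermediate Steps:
Function('U')(S) = Add(14, S)
Function('W')(y, a) = Mul(a, Add(11, Mul(a, y))) (Function('W')(y, a) = Mul(Add(Mul(y, a), Add(14, -3)), a) = Mul(Add(Mul(a, y), 11), a) = Mul(Add(11, Mul(a, y)), a) = Mul(a, Add(11, Mul(a, y))))
Add(28433, Mul(-1, Function('W')(-213, Add(-3, Mul(-1, 106))))) = Add(28433, Mul(-1, Mul(Add(-3, Mul(-1, 106)), Add(11, Mul(Add(-3, Mul(-1, 106)), -213))))) = Add(28433, Mul(-1, Mul(Add(-3, -106), Add(11, Mul(Add(-3, -106), -213))))) = Add(28433, Mul(-1, Mul(-109, Add(11, Mul(-109, -213))))) = Add(28433, Mul(-1, Mul(-109, Add(11, 23217)))) = Add(28433, Mul(-1, Mul(-109, 23228))) = Add(28433, Mul(-1, -2531852)) = Add(28433, 2531852) = 2560285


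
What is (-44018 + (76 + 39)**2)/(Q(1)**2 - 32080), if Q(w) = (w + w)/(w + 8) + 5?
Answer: 2494233/2596271 ≈ 0.96070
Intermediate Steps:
Q(w) = 5 + 2*w/(8 + w) (Q(w) = (2*w)/(8 + w) + 5 = 2*w/(8 + w) + 5 = 5 + 2*w/(8 + w))
(-44018 + (76 + 39)**2)/(Q(1)**2 - 32080) = (-44018 + (76 + 39)**2)/(((40 + 7*1)/(8 + 1))**2 - 32080) = (-44018 + 115**2)/(((40 + 7)/9)**2 - 32080) = (-44018 + 13225)/(((1/9)*47)**2 - 32080) = -30793/((47/9)**2 - 32080) = -30793/(2209/81 - 32080) = -30793/(-2596271/81) = -30793*(-81/2596271) = 2494233/2596271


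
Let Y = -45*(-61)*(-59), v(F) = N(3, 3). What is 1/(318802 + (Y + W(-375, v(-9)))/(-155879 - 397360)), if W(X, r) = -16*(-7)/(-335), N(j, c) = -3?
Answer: 185335065/59085243647167 ≈ 3.1367e-6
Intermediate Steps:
v(F) = -3
W(X, r) = -112/335 (W(X, r) = 112*(-1/335) = -112/335)
Y = -161955 (Y = 2745*(-59) = -161955)
1/(318802 + (Y + W(-375, v(-9)))/(-155879 - 397360)) = 1/(318802 + (-161955 - 112/335)/(-155879 - 397360)) = 1/(318802 - 54255037/335/(-553239)) = 1/(318802 - 54255037/335*(-1/553239)) = 1/(318802 + 54255037/185335065) = 1/(59085243647167/185335065) = 185335065/59085243647167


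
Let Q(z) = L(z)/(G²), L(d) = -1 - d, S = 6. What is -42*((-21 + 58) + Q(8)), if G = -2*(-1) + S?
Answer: -49539/32 ≈ -1548.1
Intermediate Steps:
G = 8 (G = -2*(-1) + 6 = 2 + 6 = 8)
Q(z) = -1/64 - z/64 (Q(z) = (-1 - z)/(8²) = (-1 - z)/64 = (-1 - z)*(1/64) = -1/64 - z/64)
-42*((-21 + 58) + Q(8)) = -42*((-21 + 58) + (-1/64 - 1/64*8)) = -42*(37 + (-1/64 - ⅛)) = -42*(37 - 9/64) = -42*2359/64 = -49539/32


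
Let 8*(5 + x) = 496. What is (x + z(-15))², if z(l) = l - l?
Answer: 3249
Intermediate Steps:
z(l) = 0
x = 57 (x = -5 + (⅛)*496 = -5 + 62 = 57)
(x + z(-15))² = (57 + 0)² = 57² = 3249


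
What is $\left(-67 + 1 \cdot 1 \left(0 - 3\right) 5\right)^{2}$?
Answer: $6724$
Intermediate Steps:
$\left(-67 + 1 \cdot 1 \left(0 - 3\right) 5\right)^{2} = \left(-67 + 1 \cdot 1 \left(-3\right) 5\right)^{2} = \left(-67 + 1 \left(-3\right) 5\right)^{2} = \left(-67 - 15\right)^{2} = \left(-82\right)^{2} = 6724$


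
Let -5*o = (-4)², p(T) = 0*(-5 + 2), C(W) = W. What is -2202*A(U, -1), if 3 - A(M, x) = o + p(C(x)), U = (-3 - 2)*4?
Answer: -68262/5 ≈ -13652.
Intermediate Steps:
U = -20 (U = -5*4 = -20)
p(T) = 0 (p(T) = 0*(-3) = 0)
o = -16/5 (o = -⅕*(-4)² = -⅕*16 = -16/5 ≈ -3.2000)
A(M, x) = 31/5 (A(M, x) = 3 - (-16/5 + 0) = 3 - 1*(-16/5) = 3 + 16/5 = 31/5)
-2202*A(U, -1) = -2202*31/5 = -68262/5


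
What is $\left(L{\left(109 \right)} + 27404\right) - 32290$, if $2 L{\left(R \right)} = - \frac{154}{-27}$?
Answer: $- \frac{131845}{27} \approx -4883.1$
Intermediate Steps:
$L{\left(R \right)} = \frac{77}{27}$ ($L{\left(R \right)} = \frac{\left(-154\right) \frac{1}{-27}}{2} = \frac{\left(-154\right) \left(- \frac{1}{27}\right)}{2} = \frac{1}{2} \cdot \frac{154}{27} = \frac{77}{27}$)
$\left(L{\left(109 \right)} + 27404\right) - 32290 = \left(\frac{77}{27} + 27404\right) - 32290 = \frac{739985}{27} - 32290 = - \frac{131845}{27}$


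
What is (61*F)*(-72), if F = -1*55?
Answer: 241560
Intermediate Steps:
F = -55
(61*F)*(-72) = (61*(-55))*(-72) = -3355*(-72) = 241560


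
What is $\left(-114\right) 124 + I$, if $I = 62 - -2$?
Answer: $-14072$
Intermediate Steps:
$I = 64$ ($I = 62 + 2 = 64$)
$\left(-114\right) 124 + I = \left(-114\right) 124 + 64 = -14136 + 64 = -14072$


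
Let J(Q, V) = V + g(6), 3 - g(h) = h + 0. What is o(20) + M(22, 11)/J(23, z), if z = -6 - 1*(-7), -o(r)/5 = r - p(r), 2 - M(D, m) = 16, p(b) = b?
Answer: 7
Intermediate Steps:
g(h) = 3 - h (g(h) = 3 - (h + 0) = 3 - h)
M(D, m) = -14 (M(D, m) = 2 - 1*16 = 2 - 16 = -14)
o(r) = 0 (o(r) = -5*(r - r) = -5*0 = 0)
z = 1 (z = -6 + 7 = 1)
J(Q, V) = -3 + V (J(Q, V) = V + (3 - 1*6) = V + (3 - 6) = V - 3 = -3 + V)
o(20) + M(22, 11)/J(23, z) = 0 - 14/(-3 + 1) = 0 - 14/(-2) = 0 - 14*(-½) = 0 + 7 = 7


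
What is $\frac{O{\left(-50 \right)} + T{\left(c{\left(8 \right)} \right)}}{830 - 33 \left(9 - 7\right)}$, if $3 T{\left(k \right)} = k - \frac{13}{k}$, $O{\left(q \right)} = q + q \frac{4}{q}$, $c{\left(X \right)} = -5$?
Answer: $- \frac{117}{1910} \approx -0.061257$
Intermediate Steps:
$O{\left(q \right)} = 4 + q$ ($O{\left(q \right)} = q + 4 = 4 + q$)
$T{\left(k \right)} = - \frac{13}{3 k} + \frac{k}{3}$ ($T{\left(k \right)} = \frac{k - \frac{13}{k}}{3} = - \frac{13}{3 k} + \frac{k}{3}$)
$\frac{O{\left(-50 \right)} + T{\left(c{\left(8 \right)} \right)}}{830 - 33 \left(9 - 7\right)} = \frac{\left(4 - 50\right) + \frac{-13 + \left(-5\right)^{2}}{3 \left(-5\right)}}{830 - 33 \left(9 - 7\right)} = \frac{-46 + \frac{1}{3} \left(- \frac{1}{5}\right) \left(-13 + 25\right)}{830 - 66} = \frac{-46 + \frac{1}{3} \left(- \frac{1}{5}\right) 12}{830 - 66} = \frac{-46 - \frac{4}{5}}{764} = \left(- \frac{234}{5}\right) \frac{1}{764} = - \frac{117}{1910}$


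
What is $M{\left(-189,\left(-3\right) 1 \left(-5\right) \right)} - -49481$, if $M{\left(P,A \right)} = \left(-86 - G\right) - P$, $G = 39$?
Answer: $49545$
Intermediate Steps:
$M{\left(P,A \right)} = -125 - P$ ($M{\left(P,A \right)} = \left(-86 - 39\right) - P = -125 - P$)
$M{\left(-189,\left(-3\right) 1 \left(-5\right) \right)} - -49481 = \left(-125 - -189\right) - -49481 = \left(-125 + 189\right) + 49481 = 64 + 49481 = 49545$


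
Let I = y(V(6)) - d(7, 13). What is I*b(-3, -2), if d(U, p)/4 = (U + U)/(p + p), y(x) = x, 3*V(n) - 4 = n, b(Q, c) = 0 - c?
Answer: 92/39 ≈ 2.3590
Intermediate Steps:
b(Q, c) = -c
V(n) = 4/3 + n/3
d(U, p) = 4*U/p (d(U, p) = 4*((U + U)/(p + p)) = 4*((2*U)/((2*p))) = 4*((2*U)*(1/(2*p))) = 4*(U/p) = 4*U/p)
I = 46/39 (I = (4/3 + (⅓)*6) - 4*7/13 = (4/3 + 2) - 4*7/13 = 10/3 - 1*28/13 = 10/3 - 28/13 = 46/39 ≈ 1.1795)
I*b(-3, -2) = 46*(-1*(-2))/39 = (46/39)*2 = 92/39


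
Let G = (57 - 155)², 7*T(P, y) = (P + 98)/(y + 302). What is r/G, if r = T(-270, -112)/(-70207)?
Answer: 43/224194119310 ≈ 1.9180e-10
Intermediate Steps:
T(P, y) = (98 + P)/(7*(302 + y)) (T(P, y) = ((P + 98)/(y + 302))/7 = ((98 + P)/(302 + y))/7 = (98 + P)/(7*(302 + y)))
r = 86/46687655 (r = ((98 - 270)/(7*(302 - 112)))/(-70207) = ((⅐)*(-172)/190)*(-1/70207) = ((⅐)*(1/190)*(-172))*(-1/70207) = -86/665*(-1/70207) = 86/46687655 ≈ 1.8420e-6)
G = 9604 (G = (-98)² = 9604)
r/G = (86/46687655)/9604 = (86/46687655)*(1/9604) = 43/224194119310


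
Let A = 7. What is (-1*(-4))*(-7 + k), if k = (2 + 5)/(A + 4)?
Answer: -280/11 ≈ -25.455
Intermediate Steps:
k = 7/11 (k = (2 + 5)/(7 + 4) = 7/11 ≈ 0.63636)
(-1*(-4))*(-7 + k) = (-1*(-4))*(-7 + 7/11) = 4*(-70/11) = -280/11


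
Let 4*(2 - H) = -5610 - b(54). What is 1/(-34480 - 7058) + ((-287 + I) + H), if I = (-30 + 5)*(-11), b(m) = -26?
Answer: 57571667/41538 ≈ 1386.0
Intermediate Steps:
I = 275 (I = -25*(-11) = 275)
H = 1398 (H = 2 - (-5610 - 1*(-26))/4 = 2 - (-5610 + 26)/4 = 2 - 1/4*(-5584) = 2 + 1396 = 1398)
1/(-34480 - 7058) + ((-287 + I) + H) = 1/(-34480 - 7058) + ((-287 + 275) + 1398) = 1/(-41538) + (-12 + 1398) = -1/41538 + 1386 = 57571667/41538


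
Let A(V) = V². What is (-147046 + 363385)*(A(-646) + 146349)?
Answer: 121942722435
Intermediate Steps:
(-147046 + 363385)*(A(-646) + 146349) = (-147046 + 363385)*((-646)² + 146349) = 216339*(417316 + 146349) = 216339*563665 = 121942722435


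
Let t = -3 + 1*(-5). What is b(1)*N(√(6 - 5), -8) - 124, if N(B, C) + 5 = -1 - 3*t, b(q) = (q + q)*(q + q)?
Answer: -52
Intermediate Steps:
t = -8 (t = -3 - 5 = -8)
b(q) = 4*q² (b(q) = (2*q)*(2*q) = 4*q²)
N(B, C) = 18 (N(B, C) = -5 + (-1 - 3*(-8)) = -5 + (-1 + 24) = -5 + 23 = 18)
b(1)*N(√(6 - 5), -8) - 124 = (4*1²)*18 - 124 = (4*1)*18 - 124 = 4*18 - 124 = 72 - 124 = -52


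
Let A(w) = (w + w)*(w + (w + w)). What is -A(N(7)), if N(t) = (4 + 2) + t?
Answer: -1014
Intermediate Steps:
N(t) = 6 + t
A(w) = 6*w² (A(w) = (2*w)*(w + 2*w) = (2*w)*(3*w) = 6*w²)
-A(N(7)) = -6*(6 + 7)² = -6*13² = -6*169 = -1*1014 = -1014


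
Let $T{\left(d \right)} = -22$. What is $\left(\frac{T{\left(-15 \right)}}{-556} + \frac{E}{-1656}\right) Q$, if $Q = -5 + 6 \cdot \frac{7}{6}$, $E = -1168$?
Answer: $\frac{42865}{28773} \approx 1.4898$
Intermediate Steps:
$Q = 2$ ($Q = -5 + 6 \cdot 7 \cdot \frac{1}{6} = -5 + 6 \cdot \frac{7}{6} = -5 + 7 = 2$)
$\left(\frac{T{\left(-15 \right)}}{-556} + \frac{E}{-1656}\right) Q = \left(- \frac{22}{-556} - \frac{1168}{-1656}\right) 2 = \left(\left(-22\right) \left(- \frac{1}{556}\right) - - \frac{146}{207}\right) 2 = \left(\frac{11}{278} + \frac{146}{207}\right) 2 = \frac{42865}{57546} \cdot 2 = \frac{42865}{28773}$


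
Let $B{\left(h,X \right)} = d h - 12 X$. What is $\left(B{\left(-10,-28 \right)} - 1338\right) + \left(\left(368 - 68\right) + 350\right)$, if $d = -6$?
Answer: $-292$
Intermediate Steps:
$B{\left(h,X \right)} = - 12 X - 6 h$ ($B{\left(h,X \right)} = - 6 h - 12 X = - 12 X - 6 h$)
$\left(B{\left(-10,-28 \right)} - 1338\right) + \left(\left(368 - 68\right) + 350\right) = \left(\left(\left(-12\right) \left(-28\right) - -60\right) - 1338\right) + \left(\left(368 - 68\right) + 350\right) = \left(\left(336 + 60\right) - 1338\right) + \left(300 + 350\right) = \left(396 - 1338\right) + 650 = -942 + 650 = -292$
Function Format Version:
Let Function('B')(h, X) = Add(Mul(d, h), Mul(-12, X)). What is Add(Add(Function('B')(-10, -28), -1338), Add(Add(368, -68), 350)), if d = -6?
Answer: -292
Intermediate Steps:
Function('B')(h, X) = Add(Mul(-12, X), Mul(-6, h)) (Function('B')(h, X) = Add(Mul(-6, h), Mul(-12, X)) = Add(Mul(-12, X), Mul(-6, h)))
Add(Add(Function('B')(-10, -28), -1338), Add(Add(368, -68), 350)) = Add(Add(Add(Mul(-12, -28), Mul(-6, -10)), -1338), Add(Add(368, -68), 350)) = Add(Add(Add(336, 60), -1338), Add(300, 350)) = Add(Add(396, -1338), 650) = Add(-942, 650) = -292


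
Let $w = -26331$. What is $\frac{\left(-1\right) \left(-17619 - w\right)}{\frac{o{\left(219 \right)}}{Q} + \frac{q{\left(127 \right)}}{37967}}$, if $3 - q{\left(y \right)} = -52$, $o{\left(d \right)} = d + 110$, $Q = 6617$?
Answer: $- \frac{121594177276}{714171} \approx -1.7026 \cdot 10^{5}$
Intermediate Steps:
$o{\left(d \right)} = 110 + d$
$q{\left(y \right)} = 55$ ($q{\left(y \right)} = 3 - -52 = 3 + 52 = 55$)
$\frac{\left(-1\right) \left(-17619 - w\right)}{\frac{o{\left(219 \right)}}{Q} + \frac{q{\left(127 \right)}}{37967}} = \frac{\left(-1\right) \left(-17619 - -26331\right)}{\frac{110 + 219}{6617} + \frac{55}{37967}} = \frac{\left(-1\right) \left(-17619 + 26331\right)}{329 \cdot \frac{1}{6617} + 55 \cdot \frac{1}{37967}} = \frac{\left(-1\right) 8712}{\frac{329}{6617} + \frac{55}{37967}} = - \frac{8712}{\frac{12855078}{251227639}} = \left(-8712\right) \frac{251227639}{12855078} = - \frac{121594177276}{714171}$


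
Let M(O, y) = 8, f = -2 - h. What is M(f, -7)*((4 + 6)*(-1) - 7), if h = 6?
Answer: -136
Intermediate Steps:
f = -8 (f = -2 - 1*6 = -2 - 6 = -8)
M(f, -7)*((4 + 6)*(-1) - 7) = 8*((4 + 6)*(-1) - 7) = 8*(10*(-1) - 7) = 8*(-10 - 7) = 8*(-17) = -136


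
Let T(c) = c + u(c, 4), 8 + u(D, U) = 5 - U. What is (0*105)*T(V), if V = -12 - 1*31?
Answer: 0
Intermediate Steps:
u(D, U) = -3 - U (u(D, U) = -8 + (5 - U) = -3 - U)
V = -43 (V = -12 - 31 = -43)
T(c) = -7 + c (T(c) = c + (-3 - 1*4) = c + (-3 - 4) = c - 7 = -7 + c)
(0*105)*T(V) = (0*105)*(-7 - 43) = 0*(-50) = 0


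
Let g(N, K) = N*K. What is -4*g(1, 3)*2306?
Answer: -27672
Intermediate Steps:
g(N, K) = K*N
-4*g(1, 3)*2306 = -12*2306 = -27672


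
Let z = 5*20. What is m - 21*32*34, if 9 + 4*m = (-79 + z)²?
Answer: -22740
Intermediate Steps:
z = 100
m = 108 (m = -9/4 + (-79 + 100)²/4 = -9/4 + (¼)*21² = -9/4 + (¼)*441 = -9/4 + 441/4 = 108)
m - 21*32*34 = 108 - 21*32*34 = 108 - 672*34 = 108 - 22848 = -22740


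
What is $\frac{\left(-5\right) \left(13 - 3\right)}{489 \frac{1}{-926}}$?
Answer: $\frac{46300}{489} \approx 94.683$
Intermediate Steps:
$\frac{\left(-5\right) \left(13 - 3\right)}{489 \frac{1}{-926}} = \frac{\left(-5\right) 10}{489 \left(- \frac{1}{926}\right)} = - \frac{50}{- \frac{489}{926}} = \left(-50\right) \left(- \frac{926}{489}\right) = \frac{46300}{489}$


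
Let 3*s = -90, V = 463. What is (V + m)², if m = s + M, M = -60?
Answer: 139129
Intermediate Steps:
s = -30 (s = (⅓)*(-90) = -30)
m = -90 (m = -30 - 60 = -90)
(V + m)² = (463 - 90)² = 373² = 139129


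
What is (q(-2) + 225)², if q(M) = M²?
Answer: 52441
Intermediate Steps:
(q(-2) + 225)² = ((-2)² + 225)² = (4 + 225)² = 229² = 52441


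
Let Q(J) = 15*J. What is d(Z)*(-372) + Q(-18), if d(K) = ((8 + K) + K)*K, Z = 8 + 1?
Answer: -87318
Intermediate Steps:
Z = 9
d(K) = K*(8 + 2*K) (d(K) = (8 + 2*K)*K = K*(8 + 2*K))
d(Z)*(-372) + Q(-18) = (2*9*(4 + 9))*(-372) + 15*(-18) = (2*9*13)*(-372) - 270 = 234*(-372) - 270 = -87048 - 270 = -87318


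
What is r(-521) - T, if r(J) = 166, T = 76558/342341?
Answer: 56752048/342341 ≈ 165.78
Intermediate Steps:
T = 76558/342341 (T = 76558*(1/342341) = 76558/342341 ≈ 0.22363)
r(-521) - T = 166 - 1*76558/342341 = 166 - 76558/342341 = 56752048/342341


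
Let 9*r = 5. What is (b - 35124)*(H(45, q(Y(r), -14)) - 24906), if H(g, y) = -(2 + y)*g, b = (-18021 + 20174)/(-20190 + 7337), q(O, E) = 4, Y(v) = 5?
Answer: 11365728487800/12853 ≈ 8.8429e+8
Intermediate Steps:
r = 5/9 (r = (1/9)*5 = 5/9 ≈ 0.55556)
b = -2153/12853 (b = 2153/(-12853) = 2153*(-1/12853) = -2153/12853 ≈ -0.16751)
H(g, y) = -g*(2 + y)
(b - 35124)*(H(45, q(Y(r), -14)) - 24906) = (-2153/12853 - 35124)*(-1*45*(2 + 4) - 24906) = -451450925*(-1*45*6 - 24906)/12853 = -451450925*(-270 - 24906)/12853 = -451450925/12853*(-25176) = 11365728487800/12853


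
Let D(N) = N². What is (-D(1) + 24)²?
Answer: 529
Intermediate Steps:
(-D(1) + 24)² = (-1*1² + 24)² = (-1*1 + 24)² = (-1 + 24)² = 23² = 529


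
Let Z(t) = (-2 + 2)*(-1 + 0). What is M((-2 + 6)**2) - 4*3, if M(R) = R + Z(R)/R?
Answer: 4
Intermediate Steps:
Z(t) = 0 (Z(t) = 0*(-1) = 0)
M(R) = R (M(R) = R + 0/R = R + 0 = R)
M((-2 + 6)**2) - 4*3 = (-2 + 6)**2 - 4*3 = 4**2 - 12 = 16 - 12 = 4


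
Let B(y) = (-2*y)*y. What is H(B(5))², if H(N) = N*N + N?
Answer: 6002500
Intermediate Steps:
B(y) = -2*y²
H(N) = N + N² (H(N) = N² + N = N + N²)
H(B(5))² = ((-2*5²)*(1 - 2*5²))² = ((-2*25)*(1 - 2*25))² = (-50*(1 - 50))² = (-50*(-49))² = 2450² = 6002500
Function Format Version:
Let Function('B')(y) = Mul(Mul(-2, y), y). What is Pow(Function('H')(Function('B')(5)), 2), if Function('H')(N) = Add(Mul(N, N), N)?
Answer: 6002500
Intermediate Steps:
Function('B')(y) = Mul(-2, Pow(y, 2))
Function('H')(N) = Add(N, Pow(N, 2)) (Function('H')(N) = Add(Pow(N, 2), N) = Add(N, Pow(N, 2)))
Pow(Function('H')(Function('B')(5)), 2) = Pow(Mul(Mul(-2, Pow(5, 2)), Add(1, Mul(-2, Pow(5, 2)))), 2) = Pow(Mul(Mul(-2, 25), Add(1, Mul(-2, 25))), 2) = Pow(Mul(-50, Add(1, -50)), 2) = Pow(Mul(-50, -49), 2) = Pow(2450, 2) = 6002500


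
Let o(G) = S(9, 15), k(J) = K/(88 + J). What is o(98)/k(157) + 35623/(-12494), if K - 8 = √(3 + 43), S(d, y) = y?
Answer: 61113731/37482 - 1225*√46/6 ≈ 245.76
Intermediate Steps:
K = 8 + √46 (K = 8 + √(3 + 43) = 8 + √46 ≈ 14.782)
k(J) = (8 + √46)/(88 + J)
o(G) = 15
o(98)/k(157) + 35623/(-12494) = 15/(((8 + √46)/(88 + 157))) + 35623/(-12494) = 15/(((8 + √46)/245)) + 35623*(-1/12494) = 15/(((8 + √46)/245)) - 35623/12494 = 15/(8/245 + √46/245) - 35623/12494 = -35623/12494 + 15/(8/245 + √46/245)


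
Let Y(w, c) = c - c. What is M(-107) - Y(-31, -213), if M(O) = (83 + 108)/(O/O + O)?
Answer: -191/106 ≈ -1.8019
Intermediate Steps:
Y(w, c) = 0
M(O) = 191/(1 + O)
M(-107) - Y(-31, -213) = 191/(1 - 107) - 1*0 = 191/(-106) + 0 = 191*(-1/106) + 0 = -191/106 + 0 = -191/106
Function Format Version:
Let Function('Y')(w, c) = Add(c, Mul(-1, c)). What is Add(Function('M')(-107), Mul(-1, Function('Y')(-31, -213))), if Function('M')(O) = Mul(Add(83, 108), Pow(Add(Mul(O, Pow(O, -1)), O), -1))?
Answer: Rational(-191, 106) ≈ -1.8019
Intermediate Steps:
Function('Y')(w, c) = 0
Function('M')(O) = Mul(191, Pow(Add(1, O), -1))
Add(Function('M')(-107), Mul(-1, Function('Y')(-31, -213))) = Add(Mul(191, Pow(Add(1, -107), -1)), Mul(-1, 0)) = Add(Mul(191, Pow(-106, -1)), 0) = Add(Mul(191, Rational(-1, 106)), 0) = Add(Rational(-191, 106), 0) = Rational(-191, 106)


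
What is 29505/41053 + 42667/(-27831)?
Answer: -930454696/1142546043 ≈ -0.81437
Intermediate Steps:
29505/41053 + 42667/(-27831) = 29505*(1/41053) + 42667*(-1/27831) = 29505/41053 - 42667/27831 = -930454696/1142546043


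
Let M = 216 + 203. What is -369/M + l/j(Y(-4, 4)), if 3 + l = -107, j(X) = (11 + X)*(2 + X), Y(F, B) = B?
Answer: -7930/3771 ≈ -2.1029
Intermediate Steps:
M = 419
j(X) = (2 + X)*(11 + X)
l = -110 (l = -3 - 107 = -110)
-369/M + l/j(Y(-4, 4)) = -369/419 - 110/(22 + 4² + 13*4) = -369*1/419 - 110/(22 + 16 + 52) = -369/419 - 110/90 = -369/419 - 110*1/90 = -369/419 - 11/9 = -7930/3771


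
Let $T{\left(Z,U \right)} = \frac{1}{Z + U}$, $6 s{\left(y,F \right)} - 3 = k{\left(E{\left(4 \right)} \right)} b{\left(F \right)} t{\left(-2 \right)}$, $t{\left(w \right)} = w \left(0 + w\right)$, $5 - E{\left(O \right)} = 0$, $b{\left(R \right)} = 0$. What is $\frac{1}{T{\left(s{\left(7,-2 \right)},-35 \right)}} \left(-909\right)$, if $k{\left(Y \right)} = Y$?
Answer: $\frac{62721}{2} \approx 31361.0$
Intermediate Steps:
$E{\left(O \right)} = 5$ ($E{\left(O \right)} = 5 - 0 = 5 + 0 = 5$)
$t{\left(w \right)} = w^{2}$ ($t{\left(w \right)} = w w = w^{2}$)
$s{\left(y,F \right)} = \frac{1}{2}$ ($s{\left(y,F \right)} = \frac{1}{2} + \frac{5 \cdot 0 \left(-2\right)^{2}}{6} = \frac{1}{2} + \frac{0 \cdot 4}{6} = \frac{1}{2} + \frac{1}{6} \cdot 0 = \frac{1}{2} + 0 = \frac{1}{2}$)
$T{\left(Z,U \right)} = \frac{1}{U + Z}$
$\frac{1}{T{\left(s{\left(7,-2 \right)},-35 \right)}} \left(-909\right) = \frac{1}{\frac{1}{-35 + \frac{1}{2}}} \left(-909\right) = \frac{1}{\frac{1}{- \frac{69}{2}}} \left(-909\right) = \frac{1}{- \frac{2}{69}} \left(-909\right) = \left(- \frac{69}{2}\right) \left(-909\right) = \frac{62721}{2}$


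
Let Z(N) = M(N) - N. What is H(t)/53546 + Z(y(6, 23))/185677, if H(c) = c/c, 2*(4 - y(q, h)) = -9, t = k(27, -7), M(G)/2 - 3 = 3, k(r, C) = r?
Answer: 186544/4971130321 ≈ 3.7525e-5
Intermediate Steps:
M(G) = 12 (M(G) = 6 + 2*3 = 6 + 6 = 12)
t = 27
y(q, h) = 17/2 (y(q, h) = 4 - 1/2*(-9) = 4 + 9/2 = 17/2)
Z(N) = 12 - N
H(c) = 1
H(t)/53546 + Z(y(6, 23))/185677 = 1/53546 + (12 - 1*17/2)/185677 = 1*(1/53546) + (12 - 17/2)*(1/185677) = 1/53546 + (7/2)*(1/185677) = 1/53546 + 7/371354 = 186544/4971130321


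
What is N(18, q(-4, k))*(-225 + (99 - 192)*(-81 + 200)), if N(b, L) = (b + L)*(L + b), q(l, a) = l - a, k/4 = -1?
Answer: -3658608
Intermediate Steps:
k = -4 (k = 4*(-1) = -4)
N(b, L) = (L + b)**2 (N(b, L) = (L + b)*(L + b) = (L + b)**2)
N(18, q(-4, k))*(-225 + (99 - 192)*(-81 + 200)) = ((-4 - 1*(-4)) + 18)**2*(-225 + (99 - 192)*(-81 + 200)) = ((-4 + 4) + 18)**2*(-225 - 93*119) = (0 + 18)**2*(-225 - 11067) = 18**2*(-11292) = 324*(-11292) = -3658608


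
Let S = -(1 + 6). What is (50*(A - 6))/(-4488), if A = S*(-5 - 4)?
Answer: -475/748 ≈ -0.63503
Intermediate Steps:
S = -7 (S = -1*7 = -7)
A = 63 (A = -7*(-5 - 4) = -7*(-9) = 63)
(50*(A - 6))/(-4488) = (50*(63 - 6))/(-4488) = (50*57)*(-1/4488) = 2850*(-1/4488) = -475/748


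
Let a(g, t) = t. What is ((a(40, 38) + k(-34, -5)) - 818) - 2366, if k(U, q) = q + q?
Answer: -3156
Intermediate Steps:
k(U, q) = 2*q
((a(40, 38) + k(-34, -5)) - 818) - 2366 = ((38 + 2*(-5)) - 818) - 2366 = ((38 - 10) - 818) - 2366 = (28 - 818) - 2366 = -790 - 2366 = -3156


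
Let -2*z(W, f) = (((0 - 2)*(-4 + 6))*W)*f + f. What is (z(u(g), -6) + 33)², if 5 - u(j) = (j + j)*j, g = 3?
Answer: 36864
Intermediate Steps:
u(j) = 5 - 2*j² (u(j) = 5 - (j + j)*j = 5 - 2*j*j = 5 - 2*j²)
z(W, f) = -f/2 + 2*W*f (z(W, f) = -((((0 - 2)*(-4 + 6))*W)*f + f)/2 = -(((-2*2)*W)*f + f)/2 = -((-4*W)*f + f)/2 = -(-4*W*f + f)/2 = -(f - 4*W*f)/2 = -f/2 + 2*W*f)
(z(u(g), -6) + 33)² = ((½)*(-6)*(-1 + 4*(5 - 2*3²)) + 33)² = ((½)*(-6)*(-1 + 4*(5 - 2*9)) + 33)² = ((½)*(-6)*(-1 + 4*(5 - 18)) + 33)² = ((½)*(-6)*(-1 + 4*(-13)) + 33)² = ((½)*(-6)*(-1 - 52) + 33)² = ((½)*(-6)*(-53) + 33)² = (159 + 33)² = 192² = 36864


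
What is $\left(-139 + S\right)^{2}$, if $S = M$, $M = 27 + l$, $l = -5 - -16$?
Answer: $10201$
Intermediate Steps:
$l = 11$ ($l = -5 + 16 = 11$)
$M = 38$ ($M = 27 + 11 = 38$)
$S = 38$
$\left(-139 + S\right)^{2} = \left(-139 + 38\right)^{2} = \left(-101\right)^{2} = 10201$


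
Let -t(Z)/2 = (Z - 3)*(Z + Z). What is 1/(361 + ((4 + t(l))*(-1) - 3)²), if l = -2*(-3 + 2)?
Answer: 1/586 ≈ 0.0017065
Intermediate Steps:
l = 2 (l = -2*(-1) = 2)
t(Z) = -4*Z*(-3 + Z) (t(Z) = -2*(Z - 3)*(Z + Z) = -2*(-3 + Z)*2*Z = -4*Z*(-3 + Z))
1/(361 + ((4 + t(l))*(-1) - 3)²) = 1/(361 + ((4 + 4*2*(3 - 1*2))*(-1) - 3)²) = 1/(361 + ((4 + 4*2*(3 - 2))*(-1) - 3)²) = 1/(361 + ((4 + 4*2*1)*(-1) - 3)²) = 1/(361 + ((4 + 8)*(-1) - 3)²) = 1/(361 + (12*(-1) - 3)²) = 1/(361 + (-12 - 3)²) = 1/(361 + (-15)²) = 1/(361 + 225) = 1/586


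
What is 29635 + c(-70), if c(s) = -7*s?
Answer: 30125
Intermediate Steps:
29635 + c(-70) = 29635 - 7*(-70) = 29635 + 490 = 30125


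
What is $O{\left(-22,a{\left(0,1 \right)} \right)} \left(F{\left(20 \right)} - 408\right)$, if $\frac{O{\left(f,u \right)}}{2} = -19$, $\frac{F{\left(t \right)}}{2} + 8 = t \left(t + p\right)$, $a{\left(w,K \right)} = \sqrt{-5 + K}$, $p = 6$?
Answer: $-23408$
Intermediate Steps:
$F{\left(t \right)} = -16 + 2 t \left(6 + t\right)$ ($F{\left(t \right)} = -16 + 2 t \left(t + 6\right) = -16 + 2 t \left(6 + t\right)$)
$O{\left(f,u \right)} = -38$ ($O{\left(f,u \right)} = 2 \left(-19\right) = -38$)
$O{\left(-22,a{\left(0,1 \right)} \right)} \left(F{\left(20 \right)} - 408\right) = - 38 \left(\left(-16 + 2 \cdot 20^{2} + 12 \cdot 20\right) - 408\right) = - 38 \left(\left(-16 + 2 \cdot 400 + 240\right) - 408\right) = - 38 \left(\left(-16 + 800 + 240\right) - 408\right) = - 38 \left(1024 - 408\right) = \left(-38\right) 616 = -23408$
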